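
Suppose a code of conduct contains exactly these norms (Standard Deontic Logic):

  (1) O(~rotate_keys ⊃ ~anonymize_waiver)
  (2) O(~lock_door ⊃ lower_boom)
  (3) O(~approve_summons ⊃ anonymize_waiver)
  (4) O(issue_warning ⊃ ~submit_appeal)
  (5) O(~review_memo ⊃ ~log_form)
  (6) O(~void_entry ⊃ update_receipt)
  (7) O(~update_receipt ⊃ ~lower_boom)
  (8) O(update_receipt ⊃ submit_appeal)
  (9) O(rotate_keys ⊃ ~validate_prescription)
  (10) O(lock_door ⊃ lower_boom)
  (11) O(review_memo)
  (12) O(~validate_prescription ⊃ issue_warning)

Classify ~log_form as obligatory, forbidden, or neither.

Premise 5 is O(~review_memo ⊃ ~log_form), but O(~review_memo) is not derivable from the premises, so it does not yield O(~log_form).
No premise or chain of K-axiom applications forces O(~log_form), and none forces O(log_form). So ~log_form is neither obligatory nor forbidden under these norms.

Neither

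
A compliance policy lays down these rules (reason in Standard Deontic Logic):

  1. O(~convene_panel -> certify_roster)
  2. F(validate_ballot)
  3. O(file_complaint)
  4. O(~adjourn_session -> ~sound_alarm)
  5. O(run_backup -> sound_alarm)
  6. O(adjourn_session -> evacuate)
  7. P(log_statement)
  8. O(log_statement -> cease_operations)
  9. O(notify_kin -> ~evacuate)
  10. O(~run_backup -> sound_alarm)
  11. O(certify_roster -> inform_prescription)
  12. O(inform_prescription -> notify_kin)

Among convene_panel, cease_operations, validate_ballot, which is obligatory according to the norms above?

Premises 10 and 5 cover both cases: O(~run_backup -> sound_alarm) and O(run_backup -> sound_alarm). Since ~run_backup ∨ run_backup is a tautology, O(sound_alarm) follows.
Premise 4, O(~adjourn_session -> ~sound_alarm), contraposes to O(sound_alarm -> adjourn_session); with O(sound_alarm) we get O(adjourn_session).
From O(adjourn_session) and premise 6, O(adjourn_session -> evacuate), we obtain O(evacuate).
Premise 9 is O(notify_kin -> ~evacuate); contrapositively O(evacuate -> ~notify_kin). Since O(evacuate) holds, K gives O(~notify_kin).
Premise 12, O(inform_prescription -> notify_kin), contraposes to O(~notify_kin -> ~inform_prescription); with O(~notify_kin) we get O(~inform_prescription).
Premise 11 is O(certify_roster -> inform_prescription); contrapositively O(~inform_prescription -> ~certify_roster). Since O(~inform_prescription) holds, K gives O(~certify_roster).
Premise 1, O(~convene_panel -> certify_roster), contraposes to O(~certify_roster -> convene_panel); with O(~certify_roster) we get O(convene_panel).
So O(convene_panel) holds — convene_panel is obligatory. None of the other listed options is made obligatory by any chain of premises.

convene_panel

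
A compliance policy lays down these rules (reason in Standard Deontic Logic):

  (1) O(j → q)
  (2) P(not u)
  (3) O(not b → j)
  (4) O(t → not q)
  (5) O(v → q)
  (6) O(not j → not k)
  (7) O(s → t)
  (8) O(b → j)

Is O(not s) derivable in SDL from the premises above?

Yes

Premises 3 and 8 are O(not b → j) and O(b → j); every ideal world satisfies not b or b, so in either case j holds — hence O(j).
Applying K to premise 1 (O(j → q)) and O(j) yields O(q).
The contrapositive of premise 4 (O(t → not q)) is O(q → not t), and O(q) is already established, so O(not t).
The contrapositive of premise 7 (O(s → t)) is O(not t → not s), and O(not t) is already established, so O(not s).
Premises 2, 5, 6 do not contribute to this derivation.
So O(not s) follows.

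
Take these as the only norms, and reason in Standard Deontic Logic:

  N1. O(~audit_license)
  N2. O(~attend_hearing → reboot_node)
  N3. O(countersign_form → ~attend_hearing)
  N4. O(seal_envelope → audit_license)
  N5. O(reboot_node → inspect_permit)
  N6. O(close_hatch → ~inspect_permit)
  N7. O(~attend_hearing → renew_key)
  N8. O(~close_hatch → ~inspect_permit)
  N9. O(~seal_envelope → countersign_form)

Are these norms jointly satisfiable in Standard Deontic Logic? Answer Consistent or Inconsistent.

Inconsistent

Premises 8 and 6 are O(~close_hatch → ~inspect_permit) and O(close_hatch → ~inspect_permit); every ideal world satisfies ~close_hatch or close_hatch, so in either case ~inspect_permit holds — hence O(~inspect_permit).
The contrapositive of premise 5 (O(reboot_node → inspect_permit)) is O(~inspect_permit → ~reboot_node), and O(~inspect_permit) is already established, so O(~reboot_node).
The contrapositive of premise 2 (O(~attend_hearing → reboot_node)) is O(~reboot_node → attend_hearing), and O(~reboot_node) is already established, so O(attend_hearing).
The contrapositive of premise 3 (O(countersign_form → ~attend_hearing)) is O(attend_hearing → ~countersign_form), and O(attend_hearing) is already established, so O(~countersign_form).
The contrapositive of premise 9 (O(~seal_envelope → countersign_form)) is O(~countersign_form → seal_envelope), and O(~countersign_form) is already established, so O(seal_envelope).
From O(seal_envelope) and premise 4, O(seal_envelope → audit_license), we obtain O(audit_license).
Yet premise 1 states O(~audit_license).
We now have both O(audit_license) and O(~audit_license) — audit_license is simultaneously obligatory and forbidden, violating the D-axiom.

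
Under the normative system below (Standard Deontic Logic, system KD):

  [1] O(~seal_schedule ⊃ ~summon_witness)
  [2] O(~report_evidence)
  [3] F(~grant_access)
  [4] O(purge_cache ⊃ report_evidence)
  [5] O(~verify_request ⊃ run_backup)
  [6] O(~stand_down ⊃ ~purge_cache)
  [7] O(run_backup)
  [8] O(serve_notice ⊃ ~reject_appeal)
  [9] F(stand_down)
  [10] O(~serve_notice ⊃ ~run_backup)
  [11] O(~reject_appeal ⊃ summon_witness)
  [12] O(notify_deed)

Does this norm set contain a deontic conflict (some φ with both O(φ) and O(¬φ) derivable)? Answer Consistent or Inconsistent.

Consistent

Premise 4 is O(purge_cache ⊃ report_evidence), but O(purge_cache) is not derivable from the premises, so it does not yield O(report_evidence).
So O(report_evidence) is not derivable, and the apparent clash with O(~report_evidence) does not arise.
A world satisfying every obligation exists (e.g. grant_access=true, notify_deed=true, purge_cache=false, reject_appeal=false, report_evidence=false, run_backup=true, seal_schedule=true, serve_notice=true, stand_down=false, summon_witness=true, verify_request=false); no atom is both obligatory and forbidden, so the set is consistent.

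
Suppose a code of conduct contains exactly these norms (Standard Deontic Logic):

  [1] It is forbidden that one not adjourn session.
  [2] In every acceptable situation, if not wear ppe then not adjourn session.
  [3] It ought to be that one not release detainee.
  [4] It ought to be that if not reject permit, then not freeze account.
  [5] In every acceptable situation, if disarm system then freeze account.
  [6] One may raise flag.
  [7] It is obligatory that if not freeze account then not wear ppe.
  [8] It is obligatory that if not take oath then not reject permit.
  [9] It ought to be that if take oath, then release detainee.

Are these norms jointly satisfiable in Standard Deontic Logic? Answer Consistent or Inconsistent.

Premise 1, F(¬adjourn_session), is equivalent to O(adjourn_session).
Premise 2, O(¬wear_ppe → ¬adjourn_session), contraposes to O(adjourn_session → wear_ppe); with O(adjourn_session) we get O(wear_ppe).
Premise 7 is O(¬freeze_account → ¬wear_ppe); contrapositively O(wear_ppe → freeze_account). Since O(wear_ppe) holds, K gives O(freeze_account).
Premise 4, O(¬reject_permit → ¬freeze_account), contraposes to O(freeze_account → reject_permit); with O(freeze_account) we get O(reject_permit).
Premise 8, O(¬take_oath → ¬reject_permit), contraposes to O(reject_permit → take_oath); with O(reject_permit) we get O(take_oath).
From O(take_oath) and premise 9, O(take_oath → release_detainee), we obtain O(release_detainee).
However, premise 3 gives O(¬release_detainee).
We now have both O(release_detainee) and O(¬release_detainee) — release_detainee is simultaneously obligatory and forbidden, violating the D-axiom.

Inconsistent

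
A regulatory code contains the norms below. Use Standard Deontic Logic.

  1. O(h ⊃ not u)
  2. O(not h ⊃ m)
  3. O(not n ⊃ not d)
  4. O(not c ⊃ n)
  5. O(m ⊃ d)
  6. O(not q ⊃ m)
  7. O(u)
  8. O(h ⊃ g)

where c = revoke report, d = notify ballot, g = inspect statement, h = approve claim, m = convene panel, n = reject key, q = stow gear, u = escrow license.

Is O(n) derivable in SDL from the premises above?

Premise 7 gives O(u).
Premise 1, O(h ⊃ not u), contraposes to O(u ⊃ not h); with O(u) we get O(not h).
Applying K to premise 2 (O(not h ⊃ m)) and O(not h) yields O(m).
With premise 5, O(m ⊃ d), the K-axiom yields O(d).
Premise 3 is O(not n ⊃ not d); contrapositively O(d ⊃ n). Since O(d) holds, K gives O(n).
Premises 4, 6, 8 do not contribute to this derivation.
So O(n) follows.

Yes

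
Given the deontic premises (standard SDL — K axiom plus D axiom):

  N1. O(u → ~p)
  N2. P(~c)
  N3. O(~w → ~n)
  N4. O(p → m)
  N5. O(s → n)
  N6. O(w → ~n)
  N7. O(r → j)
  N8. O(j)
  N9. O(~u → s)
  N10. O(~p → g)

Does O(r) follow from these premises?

No

Premise 7 is O(r → j); even if O(j) held, inferring O(r) would be affirming the consequent — invalid.
No other premise forces O(r). An ideal world satisfying every premise can still have r false, so O(r) is not derivable.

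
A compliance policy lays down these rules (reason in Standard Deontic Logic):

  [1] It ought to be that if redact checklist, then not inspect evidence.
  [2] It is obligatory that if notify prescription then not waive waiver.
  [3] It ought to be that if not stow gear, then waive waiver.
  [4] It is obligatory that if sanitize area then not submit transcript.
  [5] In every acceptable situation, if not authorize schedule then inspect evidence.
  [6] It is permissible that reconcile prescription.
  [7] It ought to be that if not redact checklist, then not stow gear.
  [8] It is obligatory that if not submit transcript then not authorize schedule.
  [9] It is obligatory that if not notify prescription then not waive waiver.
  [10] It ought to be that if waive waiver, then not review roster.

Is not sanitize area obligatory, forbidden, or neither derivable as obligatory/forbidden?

Premises 2 and 9 cover both cases: O(notify_prescription → ¬waive_waiver) and O(¬notify_prescription → ¬waive_waiver). Since notify_prescription ∨ ¬notify_prescription is a tautology, O(¬waive_waiver) follows.
Premise 3, O(¬stow_gear → waive_waiver), contraposes to O(¬waive_waiver → stow_gear); with O(¬waive_waiver) we get O(stow_gear).
Premise 7 is O(¬redact_checklist → ¬stow_gear); contrapositively O(stow_gear → redact_checklist). Since O(stow_gear) holds, K gives O(redact_checklist).
With premise 1, O(redact_checklist → ¬inspect_evidence), the K-axiom yields O(¬inspect_evidence).
Premise 5, O(¬authorize_schedule → inspect_evidence), contraposes to O(¬inspect_evidence → authorize_schedule); with O(¬inspect_evidence) we get O(authorize_schedule).
The contrapositive of premise 8 (O(¬submit_transcript → ¬authorize_schedule)) is O(authorize_schedule → submit_transcript), and O(authorize_schedule) is already established, so O(submit_transcript).
The contrapositive of premise 4 (O(sanitize_area → ¬submit_transcript)) is O(submit_transcript → ¬sanitize_area), and O(submit_transcript) is already established, so O(¬sanitize_area).
Premises 6, 10 do not contribute to this derivation.
Hence ¬sanitize_area is obligatory.

Obligatory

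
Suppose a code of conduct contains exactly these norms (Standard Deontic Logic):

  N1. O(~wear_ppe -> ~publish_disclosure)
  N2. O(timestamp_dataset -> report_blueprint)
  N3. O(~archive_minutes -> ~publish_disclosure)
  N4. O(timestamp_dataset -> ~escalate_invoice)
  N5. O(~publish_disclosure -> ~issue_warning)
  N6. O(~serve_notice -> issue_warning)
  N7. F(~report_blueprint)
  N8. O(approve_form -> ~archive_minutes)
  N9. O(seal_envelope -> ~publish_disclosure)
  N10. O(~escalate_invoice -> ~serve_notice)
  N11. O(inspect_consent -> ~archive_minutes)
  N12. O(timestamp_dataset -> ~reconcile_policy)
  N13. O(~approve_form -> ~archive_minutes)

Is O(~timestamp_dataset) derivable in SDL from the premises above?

Yes

Premises 8 and 13 cover both cases: O(approve_form -> ~archive_minutes) and O(~approve_form -> ~archive_minutes). Since approve_form ∨ ~approve_form is a tautology, O(~archive_minutes) follows.
Applying K to premise 3 (O(~archive_minutes -> ~publish_disclosure)) and O(~archive_minutes) yields O(~publish_disclosure).
Premise 5 is O(~publish_disclosure -> ~issue_warning); since O(~publish_disclosure), deontic closure gives O(~issue_warning).
Premise 6 is O(~serve_notice -> issue_warning); contrapositively O(~issue_warning -> serve_notice). Since O(~issue_warning) holds, K gives O(serve_notice).
The contrapositive of premise 10 (O(~escalate_invoice -> ~serve_notice)) is O(serve_notice -> escalate_invoice), and O(serve_notice) is already established, so O(escalate_invoice).
Premise 4, O(timestamp_dataset -> ~escalate_invoice), contraposes to O(escalate_invoice -> ~timestamp_dataset); with O(escalate_invoice) we get O(~timestamp_dataset).
Premises 1, 2, 7, 9, 11, 12 do not contribute to this derivation.
So O(~timestamp_dataset) follows.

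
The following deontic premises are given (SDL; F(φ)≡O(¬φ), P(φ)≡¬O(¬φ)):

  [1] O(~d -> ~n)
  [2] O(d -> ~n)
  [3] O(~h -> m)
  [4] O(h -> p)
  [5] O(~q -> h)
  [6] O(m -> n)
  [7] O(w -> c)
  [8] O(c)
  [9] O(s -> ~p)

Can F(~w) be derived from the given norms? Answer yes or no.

Premise 7 is O(w -> c); even if O(c) held, inferring O(w) would be affirming the consequent — invalid.
No other premise forces O(w). An ideal world satisfying every premise can still have ~w true, so F(~w) is not derivable.

No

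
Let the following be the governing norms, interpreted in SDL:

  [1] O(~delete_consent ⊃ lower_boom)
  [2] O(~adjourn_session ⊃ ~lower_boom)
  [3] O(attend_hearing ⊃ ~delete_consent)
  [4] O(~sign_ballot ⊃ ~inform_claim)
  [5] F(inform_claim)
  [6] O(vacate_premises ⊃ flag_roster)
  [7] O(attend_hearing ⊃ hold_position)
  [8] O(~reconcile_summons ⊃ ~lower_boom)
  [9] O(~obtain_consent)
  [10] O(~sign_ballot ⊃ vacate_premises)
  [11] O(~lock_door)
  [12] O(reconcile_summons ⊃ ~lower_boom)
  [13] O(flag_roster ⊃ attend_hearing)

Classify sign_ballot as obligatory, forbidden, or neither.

Obligatory

By case analysis on reconcile_summons: premise 12 gives O(reconcile_summons ⊃ ~lower_boom) and premise 8 gives O(~reconcile_summons ⊃ ~lower_boom), so O(~lower_boom) either way.
Premise 1, O(~delete_consent ⊃ lower_boom), contraposes to O(~lower_boom ⊃ delete_consent); with O(~lower_boom) we get O(delete_consent).
Premise 3, O(attend_hearing ⊃ ~delete_consent), contraposes to O(delete_consent ⊃ ~attend_hearing); with O(delete_consent) we get O(~attend_hearing).
The contrapositive of premise 13 (O(flag_roster ⊃ attend_hearing)) is O(~attend_hearing ⊃ ~flag_roster), and O(~attend_hearing) is already established, so O(~flag_roster).
Premise 6 is O(vacate_premises ⊃ flag_roster); contrapositively O(~flag_roster ⊃ ~vacate_premises). Since O(~flag_roster) holds, K gives O(~vacate_premises).
The contrapositive of premise 10 (O(~sign_ballot ⊃ vacate_premises)) is O(~vacate_premises ⊃ sign_ballot), and O(~vacate_premises) is already established, so O(sign_ballot).
Premises 2, 4, 5, 7, 9, 11 do not contribute to this derivation.
Hence sign_ballot is obligatory.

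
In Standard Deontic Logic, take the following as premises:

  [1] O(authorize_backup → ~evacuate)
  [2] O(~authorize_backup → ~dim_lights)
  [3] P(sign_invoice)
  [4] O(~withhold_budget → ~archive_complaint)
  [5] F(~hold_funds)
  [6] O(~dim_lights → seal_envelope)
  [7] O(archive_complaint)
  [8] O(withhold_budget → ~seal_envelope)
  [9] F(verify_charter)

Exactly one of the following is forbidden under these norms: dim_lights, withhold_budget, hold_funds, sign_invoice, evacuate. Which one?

evacuate

From premise 7 we have O(archive_complaint).
The contrapositive of premise 4 (O(~withhold_budget → ~archive_complaint)) is O(archive_complaint → withhold_budget), and O(archive_complaint) is already established, so O(withhold_budget).
With premise 8, O(withhold_budget → ~seal_envelope), the K-axiom yields O(~seal_envelope).
The contrapositive of premise 6 (O(~dim_lights → seal_envelope)) is O(~seal_envelope → dim_lights), and O(~seal_envelope) is already established, so O(dim_lights).
Premise 2 is O(~authorize_backup → ~dim_lights); contrapositively O(dim_lights → authorize_backup). Since O(dim_lights) holds, K gives O(authorize_backup).
Applying K to premise 1 (O(authorize_backup → ~evacuate)) and O(authorize_backup) yields O(~evacuate).
So O(~evacuate) holds, i.e. evacuate is forbidden. None of the other listed options is forbidden under the premises.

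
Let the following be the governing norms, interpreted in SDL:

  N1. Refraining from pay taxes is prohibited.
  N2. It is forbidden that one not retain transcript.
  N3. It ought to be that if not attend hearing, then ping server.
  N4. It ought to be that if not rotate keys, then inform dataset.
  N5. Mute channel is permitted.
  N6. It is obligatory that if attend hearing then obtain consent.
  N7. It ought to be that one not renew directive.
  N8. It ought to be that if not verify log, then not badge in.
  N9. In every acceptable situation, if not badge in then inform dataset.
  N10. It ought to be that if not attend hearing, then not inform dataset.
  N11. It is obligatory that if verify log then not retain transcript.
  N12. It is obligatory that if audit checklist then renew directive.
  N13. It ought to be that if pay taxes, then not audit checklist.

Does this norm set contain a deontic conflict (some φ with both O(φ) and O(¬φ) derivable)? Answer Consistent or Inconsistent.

Premise 12 is O(audit_checklist → renew_directive), but O(audit_checklist) is not derivable from the premises, so it does not yield O(renew_directive).
So O(renew_directive) is not derivable, and the apparent clash with O(¬renew_directive) does not arise.
A world satisfying every obligation exists (e.g. attend_hearing=true, audit_checklist=false, badge_in=false, inform_dataset=true, mute_channel=false, obtain_consent=true, pay_taxes=true, ping_server=false, renew_directive=false, retain_transcript=true, rotate_keys=false, verify_log=false); no atom is both obligatory and forbidden, so the set is consistent.

Consistent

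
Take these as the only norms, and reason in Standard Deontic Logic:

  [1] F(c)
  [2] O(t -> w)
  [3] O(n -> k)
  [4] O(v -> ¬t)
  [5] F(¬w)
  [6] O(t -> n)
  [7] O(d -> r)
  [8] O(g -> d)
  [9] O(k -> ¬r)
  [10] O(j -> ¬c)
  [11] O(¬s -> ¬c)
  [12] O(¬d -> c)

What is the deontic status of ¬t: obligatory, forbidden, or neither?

Obligatory

F(c) at premise 1 means O(¬c).
Premise 12 is O(¬d -> c); contrapositively O(¬c -> d). Since O(¬c) holds, K gives O(d).
With premise 7, O(d -> r), the K-axiom yields O(r).
Premise 9, O(k -> ¬r), contraposes to O(r -> ¬k); with O(r) we get O(¬k).
Premise 3 is O(n -> k); contrapositively O(¬k -> ¬n). Since O(¬k) holds, K gives O(¬n).
Premise 6, O(t -> n), contraposes to O(¬n -> ¬t); with O(¬n) we get O(¬t).
Premises 2, 4, 5, 8, 10, 11 do not contribute to this derivation.
Hence ¬t is obligatory.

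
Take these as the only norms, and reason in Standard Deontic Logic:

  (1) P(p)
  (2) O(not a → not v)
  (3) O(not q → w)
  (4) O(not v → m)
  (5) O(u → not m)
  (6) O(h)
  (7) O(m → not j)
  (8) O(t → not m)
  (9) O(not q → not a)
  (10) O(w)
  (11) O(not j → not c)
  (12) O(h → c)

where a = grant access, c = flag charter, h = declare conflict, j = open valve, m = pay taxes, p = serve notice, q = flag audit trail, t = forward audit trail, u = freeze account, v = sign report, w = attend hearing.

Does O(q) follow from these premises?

Yes

From premise 6 we have O(h).
From O(h) and premise 12, O(h → c), we obtain O(c).
Premise 11, O(not j → not c), contraposes to O(c → j); with O(c) we get O(j).
Premise 7 is O(m → not j); contrapositively O(j → not m). Since O(j) holds, K gives O(not m).
The contrapositive of premise 4 (O(not v → m)) is O(not m → v), and O(not m) is already established, so O(v).
Premise 2, O(not a → not v), contraposes to O(v → a); with O(v) we get O(a).
The contrapositive of premise 9 (O(not q → not a)) is O(a → q), and O(a) is already established, so O(q).
Premises 1, 3, 5, 8, 10 do not contribute to this derivation.
So O(q) follows.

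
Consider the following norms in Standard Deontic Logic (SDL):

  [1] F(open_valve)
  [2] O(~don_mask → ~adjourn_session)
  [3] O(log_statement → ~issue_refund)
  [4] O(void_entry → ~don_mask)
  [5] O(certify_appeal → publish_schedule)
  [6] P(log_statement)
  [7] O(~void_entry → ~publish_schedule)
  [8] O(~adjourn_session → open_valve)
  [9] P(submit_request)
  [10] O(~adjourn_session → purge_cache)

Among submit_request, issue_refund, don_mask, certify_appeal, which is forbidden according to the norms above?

Premise 1, F(open_valve), is equivalent to O(~open_valve).
Premise 8 is O(~adjourn_session → open_valve); contrapositively O(~open_valve → adjourn_session). Since O(~open_valve) holds, K gives O(adjourn_session).
Premise 2, O(~don_mask → ~adjourn_session), contraposes to O(adjourn_session → don_mask); with O(adjourn_session) we get O(don_mask).
The contrapositive of premise 4 (O(void_entry → ~don_mask)) is O(don_mask → ~void_entry), and O(don_mask) is already established, so O(~void_entry).
From O(~void_entry) and premise 7, O(~void_entry → ~publish_schedule), we obtain O(~publish_schedule).
Premise 5, O(certify_appeal → publish_schedule), contraposes to O(~publish_schedule → ~certify_appeal); with O(~publish_schedule) we get O(~certify_appeal).
So O(~certify_appeal) holds, i.e. certify_appeal is forbidden. None of the other listed options is forbidden under the premises.

certify_appeal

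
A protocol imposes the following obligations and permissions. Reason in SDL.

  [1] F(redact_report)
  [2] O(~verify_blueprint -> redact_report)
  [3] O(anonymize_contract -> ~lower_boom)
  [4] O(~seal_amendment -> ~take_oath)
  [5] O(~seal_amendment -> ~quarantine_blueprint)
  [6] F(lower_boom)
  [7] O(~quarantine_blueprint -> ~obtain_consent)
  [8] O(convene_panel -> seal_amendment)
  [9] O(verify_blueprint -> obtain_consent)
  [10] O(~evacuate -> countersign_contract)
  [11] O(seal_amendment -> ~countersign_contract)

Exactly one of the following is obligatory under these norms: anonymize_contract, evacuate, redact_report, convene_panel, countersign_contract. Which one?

evacuate

Premise 1 is F(redact_report), i.e. O(~redact_report).
The contrapositive of premise 2 (O(~verify_blueprint -> redact_report)) is O(~redact_report -> verify_blueprint), and O(~redact_report) is already established, so O(verify_blueprint).
From O(verify_blueprint) and premise 9, O(verify_blueprint -> obtain_consent), we obtain O(obtain_consent).
Premise 7 is O(~quarantine_blueprint -> ~obtain_consent); contrapositively O(obtain_consent -> quarantine_blueprint). Since O(obtain_consent) holds, K gives O(quarantine_blueprint).
Premise 5, O(~seal_amendment -> ~quarantine_blueprint), contraposes to O(quarantine_blueprint -> seal_amendment); with O(quarantine_blueprint) we get O(seal_amendment).
Premise 11 is O(seal_amendment -> ~countersign_contract); since O(seal_amendment), deontic closure gives O(~countersign_contract).
Premise 10, O(~evacuate -> countersign_contract), contraposes to O(~countersign_contract -> evacuate); with O(~countersign_contract) we get O(evacuate).
So O(evacuate) holds — evacuate is obligatory. None of the other listed options is made obligatory by any chain of premises.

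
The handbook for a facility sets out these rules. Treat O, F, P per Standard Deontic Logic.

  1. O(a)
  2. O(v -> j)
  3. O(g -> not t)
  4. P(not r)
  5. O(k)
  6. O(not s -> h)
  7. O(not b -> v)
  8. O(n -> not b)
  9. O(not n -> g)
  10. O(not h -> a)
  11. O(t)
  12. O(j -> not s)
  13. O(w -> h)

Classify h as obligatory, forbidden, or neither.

Obligatory

Premise 11 gives O(t).
The contrapositive of premise 3 (O(g -> not t)) is O(t -> not g), and O(t) is already established, so O(not g).
Premise 9 is O(not n -> g); contrapositively O(not g -> n). Since O(not g) holds, K gives O(n).
Premise 8 is O(n -> not b); since O(n), deontic closure gives O(not b).
Applying K to premise 7 (O(not b -> v)) and O(not b) yields O(v).
From O(v) and premise 2, O(v -> j), we obtain O(j).
Applying K to premise 12 (O(j -> not s)) and O(j) yields O(not s).
Premise 6 is O(not s -> h); since O(not s), deontic closure gives O(h).
Premises 1, 4, 5, 10, 13 do not contribute to this derivation.
Hence h is obligatory.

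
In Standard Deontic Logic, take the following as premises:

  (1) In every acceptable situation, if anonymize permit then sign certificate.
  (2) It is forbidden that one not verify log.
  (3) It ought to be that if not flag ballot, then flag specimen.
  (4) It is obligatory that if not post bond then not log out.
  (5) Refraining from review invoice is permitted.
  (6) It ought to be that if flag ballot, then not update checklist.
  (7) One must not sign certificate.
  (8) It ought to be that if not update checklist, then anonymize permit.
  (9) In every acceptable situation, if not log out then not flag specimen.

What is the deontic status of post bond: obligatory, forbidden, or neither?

F(sign_certificate) at premise 7 means O(¬sign_certificate).
The contrapositive of premise 1 (O(anonymize_permit → sign_certificate)) is O(¬sign_certificate → ¬anonymize_permit), and O(¬sign_certificate) is already established, so O(¬anonymize_permit).
Premise 8, O(¬update_checklist → anonymize_permit), contraposes to O(¬anonymize_permit → update_checklist); with O(¬anonymize_permit) we get O(update_checklist).
The contrapositive of premise 6 (O(flag_ballot → ¬update_checklist)) is O(update_checklist → ¬flag_ballot), and O(update_checklist) is already established, so O(¬flag_ballot).
Applying K to premise 3 (O(¬flag_ballot → flag_specimen)) and O(¬flag_ballot) yields O(flag_specimen).
Premise 9, O(¬log_out → ¬flag_specimen), contraposes to O(flag_specimen → log_out); with O(flag_specimen) we get O(log_out).
Premise 4 is O(¬post_bond → ¬log_out); contrapositively O(log_out → post_bond). Since O(log_out) holds, K gives O(post_bond).
Premises 2, 5 do not contribute to this derivation.
Hence post_bond is obligatory.

Obligatory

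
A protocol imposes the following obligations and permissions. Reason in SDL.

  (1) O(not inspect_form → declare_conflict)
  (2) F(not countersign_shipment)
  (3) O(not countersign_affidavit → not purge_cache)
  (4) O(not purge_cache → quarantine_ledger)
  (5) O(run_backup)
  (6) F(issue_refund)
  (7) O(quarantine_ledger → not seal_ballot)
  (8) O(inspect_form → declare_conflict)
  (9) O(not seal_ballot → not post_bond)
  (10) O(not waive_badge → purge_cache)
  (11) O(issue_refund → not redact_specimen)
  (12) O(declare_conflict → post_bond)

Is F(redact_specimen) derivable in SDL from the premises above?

Premise 11 is O(issue_refund → not redact_specimen), but O(issue_refund) is not derivable from the premises, so it does not yield O(not redact_specimen).
No other premise forces O(not redact_specimen). An ideal world satisfying every premise can still have redact_specimen true, so F(redact_specimen) is not derivable.

No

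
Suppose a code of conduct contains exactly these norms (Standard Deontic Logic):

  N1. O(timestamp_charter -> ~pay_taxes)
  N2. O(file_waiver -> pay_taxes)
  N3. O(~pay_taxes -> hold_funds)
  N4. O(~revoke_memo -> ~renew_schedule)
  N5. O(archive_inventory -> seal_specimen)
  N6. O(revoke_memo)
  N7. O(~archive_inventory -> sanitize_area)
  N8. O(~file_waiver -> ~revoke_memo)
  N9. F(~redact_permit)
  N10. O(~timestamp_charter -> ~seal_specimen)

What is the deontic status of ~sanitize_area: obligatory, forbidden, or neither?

Forbidden

Premise 6 states O(revoke_memo) outright.
Premise 8, O(~file_waiver -> ~revoke_memo), contraposes to O(revoke_memo -> file_waiver); with O(revoke_memo) we get O(file_waiver).
Premise 2 is O(file_waiver -> pay_taxes); since O(file_waiver), deontic closure gives O(pay_taxes).
The contrapositive of premise 1 (O(timestamp_charter -> ~pay_taxes)) is O(pay_taxes -> ~timestamp_charter), and O(pay_taxes) is already established, so O(~timestamp_charter).
Applying K to premise 10 (O(~timestamp_charter -> ~seal_specimen)) and O(~timestamp_charter) yields O(~seal_specimen).
Premise 5 is O(archive_inventory -> seal_specimen); contrapositively O(~seal_specimen -> ~archive_inventory). Since O(~seal_specimen) holds, K gives O(~archive_inventory).
From O(~archive_inventory) and premise 7, O(~archive_inventory -> sanitize_area), we obtain O(sanitize_area).
Premises 3, 4, 9 do not contribute to this derivation.
Thus O(sanitize_area), which is F(~sanitize_area): ~sanitize_area is forbidden.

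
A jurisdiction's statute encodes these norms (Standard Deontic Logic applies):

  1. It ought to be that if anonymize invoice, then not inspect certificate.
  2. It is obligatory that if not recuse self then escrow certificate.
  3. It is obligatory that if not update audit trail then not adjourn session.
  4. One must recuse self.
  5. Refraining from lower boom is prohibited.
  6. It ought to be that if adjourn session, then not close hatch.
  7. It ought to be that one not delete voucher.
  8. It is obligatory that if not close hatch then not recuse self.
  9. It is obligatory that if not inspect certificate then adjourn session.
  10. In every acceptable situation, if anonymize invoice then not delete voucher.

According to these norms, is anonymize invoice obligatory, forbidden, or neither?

Forbidden

Premise 4 states O(recuse_self) outright.
Premise 8 is O(¬close_hatch → ¬recuse_self); contrapositively O(recuse_self → close_hatch). Since O(recuse_self) holds, K gives O(close_hatch).
Premise 6 is O(adjourn_session → ¬close_hatch); contrapositively O(close_hatch → ¬adjourn_session). Since O(close_hatch) holds, K gives O(¬adjourn_session).
Premise 9 is O(¬inspect_certificate → adjourn_session); contrapositively O(¬adjourn_session → inspect_certificate). Since O(¬adjourn_session) holds, K gives O(inspect_certificate).
The contrapositive of premise 1 (O(anonymize_invoice → ¬inspect_certificate)) is O(inspect_certificate → ¬anonymize_invoice), and O(inspect_certificate) is already established, so O(¬anonymize_invoice).
Premises 2, 3, 5, 7, 10 do not contribute to this derivation.
Thus O(¬anonymize_invoice), which is F(anonymize_invoice): anonymize_invoice is forbidden.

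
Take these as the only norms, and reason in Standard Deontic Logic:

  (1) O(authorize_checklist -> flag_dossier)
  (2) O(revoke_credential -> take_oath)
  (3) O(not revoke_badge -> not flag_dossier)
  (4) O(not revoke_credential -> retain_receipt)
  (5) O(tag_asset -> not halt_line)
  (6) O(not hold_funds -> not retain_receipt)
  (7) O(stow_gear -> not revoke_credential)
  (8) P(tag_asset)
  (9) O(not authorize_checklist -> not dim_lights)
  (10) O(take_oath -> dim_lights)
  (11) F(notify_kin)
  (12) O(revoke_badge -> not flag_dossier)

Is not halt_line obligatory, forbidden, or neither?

Premise 5 is O(tag_asset -> not halt_line), but O(tag_asset) is not derivable from the premises (the permission P(tag_asset) asserts only not O(not tag_asset), not O(tag_asset)), so it does not yield O(not halt_line).
No premise or chain of K-axiom applications forces O(not halt_line), and none forces O(halt_line). So not halt_line is neither obligatory nor forbidden under these norms.

Neither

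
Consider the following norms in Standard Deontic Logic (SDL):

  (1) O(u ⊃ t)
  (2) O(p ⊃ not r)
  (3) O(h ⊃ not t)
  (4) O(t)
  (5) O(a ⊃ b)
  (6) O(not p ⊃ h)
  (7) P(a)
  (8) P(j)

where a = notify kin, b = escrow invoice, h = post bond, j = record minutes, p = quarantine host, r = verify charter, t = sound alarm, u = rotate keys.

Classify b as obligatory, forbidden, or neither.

Premise 5 is O(a ⊃ b), but O(a) is not derivable from the premises (the permission P(a) asserts only not O(not a), not O(a)), so it does not yield O(b).
No premise or chain of K-axiom applications forces O(b), and none forces O(not b). So b is neither obligatory nor forbidden under these norms.

Neither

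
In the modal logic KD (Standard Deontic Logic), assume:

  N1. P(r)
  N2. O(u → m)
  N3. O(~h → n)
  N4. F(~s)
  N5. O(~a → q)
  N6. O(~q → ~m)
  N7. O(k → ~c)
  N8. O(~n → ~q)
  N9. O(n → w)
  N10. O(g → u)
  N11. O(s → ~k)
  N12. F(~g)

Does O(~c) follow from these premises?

Premise 7 is O(k → ~c), but O(k) is not derivable from the premises, so it does not yield O(~c).
No other premise forces O(~c). An ideal world satisfying every premise can still have ~c false, so O(~c) is not derivable.

No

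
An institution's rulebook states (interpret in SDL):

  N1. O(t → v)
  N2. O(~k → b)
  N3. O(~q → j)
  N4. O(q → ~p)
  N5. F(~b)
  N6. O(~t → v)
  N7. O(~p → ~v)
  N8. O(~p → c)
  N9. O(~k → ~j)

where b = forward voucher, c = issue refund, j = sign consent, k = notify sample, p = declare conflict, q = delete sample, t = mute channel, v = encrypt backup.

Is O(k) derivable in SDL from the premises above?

Yes

Premises 6 and 1 are O(~t → v) and O(t → v); every ideal world satisfies ~t or t, so in either case v holds — hence O(v).
The contrapositive of premise 7 (O(~p → ~v)) is O(v → p), and O(v) is already established, so O(p).
Premise 4 is O(q → ~p); contrapositively O(p → ~q). Since O(p) holds, K gives O(~q).
From O(~q) and premise 3, O(~q → j), we obtain O(j).
The contrapositive of premise 9 (O(~k → ~j)) is O(j → k), and O(j) is already established, so O(k).
Premises 2, 5, 8 do not contribute to this derivation.
So O(k) follows.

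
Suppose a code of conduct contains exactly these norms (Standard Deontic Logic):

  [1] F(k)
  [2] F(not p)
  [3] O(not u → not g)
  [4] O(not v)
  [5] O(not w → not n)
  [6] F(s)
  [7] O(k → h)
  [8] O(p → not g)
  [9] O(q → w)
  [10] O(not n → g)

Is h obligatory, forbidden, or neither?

Premise 7 is O(k → h), but O(k) is not derivable from the premises, so it does not yield O(h).
No premise or chain of K-axiom applications forces O(h), and none forces O(not h). So h is neither obligatory nor forbidden under these norms.

Neither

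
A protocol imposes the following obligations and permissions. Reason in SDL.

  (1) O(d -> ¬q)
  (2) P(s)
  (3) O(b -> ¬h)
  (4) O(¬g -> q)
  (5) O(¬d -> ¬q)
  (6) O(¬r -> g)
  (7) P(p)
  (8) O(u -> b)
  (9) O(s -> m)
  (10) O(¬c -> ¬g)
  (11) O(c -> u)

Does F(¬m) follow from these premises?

No

Premise 9 is O(s -> m), but O(s) is not derivable from the premises (the permission P(s) asserts only ¬O(¬s), not O(s)), so it does not yield O(m).
No other premise forces O(m). An ideal world satisfying every premise can still have ¬m true, so F(¬m) is not derivable.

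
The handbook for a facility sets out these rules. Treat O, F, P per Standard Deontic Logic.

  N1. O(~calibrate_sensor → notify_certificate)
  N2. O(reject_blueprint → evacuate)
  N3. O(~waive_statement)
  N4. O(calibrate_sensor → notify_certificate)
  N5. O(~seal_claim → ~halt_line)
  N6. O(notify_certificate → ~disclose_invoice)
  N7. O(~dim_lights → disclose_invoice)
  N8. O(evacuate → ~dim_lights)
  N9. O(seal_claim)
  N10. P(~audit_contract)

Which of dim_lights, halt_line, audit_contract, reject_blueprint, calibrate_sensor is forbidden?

reject_blueprint

Premises 4 and 1 are O(calibrate_sensor → notify_certificate) and O(~calibrate_sensor → notify_certificate); every ideal world satisfies calibrate_sensor or ~calibrate_sensor, so in either case notify_certificate holds — hence O(notify_certificate).
With premise 6, O(notify_certificate → ~disclose_invoice), the K-axiom yields O(~disclose_invoice).
Premise 7, O(~dim_lights → disclose_invoice), contraposes to O(~disclose_invoice → dim_lights); with O(~disclose_invoice) we get O(dim_lights).
The contrapositive of premise 8 (O(evacuate → ~dim_lights)) is O(dim_lights → ~evacuate), and O(dim_lights) is already established, so O(~evacuate).
Premise 2, O(reject_blueprint → evacuate), contraposes to O(~evacuate → ~reject_blueprint); with O(~evacuate) we get O(~reject_blueprint).
So O(~reject_blueprint) holds, i.e. reject_blueprint is forbidden. None of the other listed options is forbidden under the premises.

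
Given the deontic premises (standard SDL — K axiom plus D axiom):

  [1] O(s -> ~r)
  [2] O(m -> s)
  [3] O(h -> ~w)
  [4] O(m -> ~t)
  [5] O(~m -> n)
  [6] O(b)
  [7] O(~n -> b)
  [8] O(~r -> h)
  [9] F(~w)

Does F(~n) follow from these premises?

Yes

F(~w) at premise 9 means O(w).
The contrapositive of premise 3 (O(h -> ~w)) is O(w -> ~h), and O(w) is already established, so O(~h).
The contrapositive of premise 8 (O(~r -> h)) is O(~h -> r), and O(~h) is already established, so O(r).
The contrapositive of premise 1 (O(s -> ~r)) is O(r -> ~s), and O(r) is already established, so O(~s).
The contrapositive of premise 2 (O(m -> s)) is O(~s -> ~m), and O(~s) is already established, so O(~m).
Premise 5 is O(~m -> n); since O(~m), deontic closure gives O(n).
Premises 4, 6, 7 do not contribute to this derivation.
So O(n) holds, i.e. F(~n). The claim follows.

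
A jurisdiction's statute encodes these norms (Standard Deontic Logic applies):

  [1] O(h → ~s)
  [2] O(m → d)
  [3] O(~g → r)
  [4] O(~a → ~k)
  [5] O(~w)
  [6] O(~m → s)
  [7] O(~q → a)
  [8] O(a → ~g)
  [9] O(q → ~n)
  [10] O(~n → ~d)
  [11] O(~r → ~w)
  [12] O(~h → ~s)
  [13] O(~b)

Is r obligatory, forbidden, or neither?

By case analysis on ~h: premise 12 gives O(~h → ~s) and premise 1 gives O(h → ~s), so O(~s) either way.
Premise 6 is O(~m → s); contrapositively O(~s → m). Since O(~s) holds, K gives O(m).
Premise 2 is O(m → d); since O(m), deontic closure gives O(d).
Premise 10, O(~n → ~d), contraposes to O(d → n); with O(d) we get O(n).
Premise 9 is O(q → ~n); contrapositively O(n → ~q). Since O(n) holds, K gives O(~q).
From O(~q) and premise 7, O(~q → a), we obtain O(a).
Applying K to premise 8 (O(a → ~g)) and O(a) yields O(~g).
Applying K to premise 3 (O(~g → r)) and O(~g) yields O(r).
Premises 4, 5, 11, 13 do not contribute to this derivation.
Hence r is obligatory.

Obligatory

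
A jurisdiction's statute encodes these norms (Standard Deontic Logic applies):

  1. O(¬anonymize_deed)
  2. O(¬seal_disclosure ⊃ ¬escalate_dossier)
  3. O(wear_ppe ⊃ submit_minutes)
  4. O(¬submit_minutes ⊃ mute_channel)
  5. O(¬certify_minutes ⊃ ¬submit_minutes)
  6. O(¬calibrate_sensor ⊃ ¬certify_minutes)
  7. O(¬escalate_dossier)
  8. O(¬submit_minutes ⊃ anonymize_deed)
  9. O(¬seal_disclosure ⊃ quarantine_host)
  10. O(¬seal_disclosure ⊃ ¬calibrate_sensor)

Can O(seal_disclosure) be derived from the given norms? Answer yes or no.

Yes

From premise 1 we have O(¬anonymize_deed).
The contrapositive of premise 8 (O(¬submit_minutes ⊃ anonymize_deed)) is O(¬anonymize_deed ⊃ submit_minutes), and O(¬anonymize_deed) is already established, so O(submit_minutes).
The contrapositive of premise 5 (O(¬certify_minutes ⊃ ¬submit_minutes)) is O(submit_minutes ⊃ certify_minutes), and O(submit_minutes) is already established, so O(certify_minutes).
Premise 6 is O(¬calibrate_sensor ⊃ ¬certify_minutes); contrapositively O(certify_minutes ⊃ calibrate_sensor). Since O(certify_minutes) holds, K gives O(calibrate_sensor).
Premise 10, O(¬seal_disclosure ⊃ ¬calibrate_sensor), contraposes to O(calibrate_sensor ⊃ seal_disclosure); with O(calibrate_sensor) we get O(seal_disclosure).
Premises 2, 3, 4, 7, 9 do not contribute to this derivation.
So O(seal_disclosure) follows.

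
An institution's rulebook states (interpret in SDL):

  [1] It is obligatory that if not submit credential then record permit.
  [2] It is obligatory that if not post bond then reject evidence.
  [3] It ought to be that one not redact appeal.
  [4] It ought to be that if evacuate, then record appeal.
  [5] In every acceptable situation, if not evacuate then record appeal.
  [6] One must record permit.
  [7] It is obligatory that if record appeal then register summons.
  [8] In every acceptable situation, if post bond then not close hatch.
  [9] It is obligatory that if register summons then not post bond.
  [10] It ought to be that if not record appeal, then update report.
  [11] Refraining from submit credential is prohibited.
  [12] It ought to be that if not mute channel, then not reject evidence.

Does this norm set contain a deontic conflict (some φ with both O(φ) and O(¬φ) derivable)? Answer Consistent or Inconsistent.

Premise 1 is O(¬submit_credential → record_permit); even if O(record_permit) held, inferring O(¬submit_credential) would be affirming the consequent — invalid.
So O(¬submit_credential) is not derivable, and the apparent clash with O(submit_credential) does not arise.
A world satisfying every obligation exists (e.g. close_hatch=false, evacuate=false, mute_channel=true, post_bond=false, record_appeal=true, record_permit=true, redact_appeal=false, register_summons=true, reject_evidence=true, submit_credential=true, update_report=false); no atom is both obligatory and forbidden, so the set is consistent.

Consistent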